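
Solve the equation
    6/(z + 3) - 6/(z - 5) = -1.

z = -7 or z = 9

Multiply both sides by (z + 3)(z - 5):
6(z - 5) - 6(z + 3) = -(z + 3)(z - 5).
Expand and collect terms: -z^2 + 2z + 63 = 0.
Factor or apply the quadratic formula: z = -7 or z = 9.
Neither value makes a denominator zero (z != -3, z != 5), so both are valid.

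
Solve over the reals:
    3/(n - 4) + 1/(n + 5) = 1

n = -4.2663 or n = 7.2663

Multiply both sides by (n - 4)(n + 5):
3(n + 5) + (n - 4) = (n - 4)(n + 5).
Expand and collect terms: n^2 - 3n - 31 = 0.
By the quadratic formula, n = (3 +/- sqrt(133)) / 2, so n ~= 7.2663 or n ~= -4.2663.
Neither value makes a denominator zero (n != 4, n != -5), so both are valid.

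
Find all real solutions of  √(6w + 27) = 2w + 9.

Square both sides: 6w + 27 = (2w + 9)².
Expand and rearrange: 4w² + 30w + 54 = 0.
Solving gives w = -3 or w = -4.5.
Check each candidate in the original equation:
  w = -3: √(9) = 3, while 2w + 9 = 3 — valid.
  w = -4.5: √(0) = 0, while 2w + 9 = 0 — valid.

w = -4.5 or w = -3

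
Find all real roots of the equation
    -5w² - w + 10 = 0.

w = -1.5177 or w = 1.3177

Discriminant: (-1)² − 4·(-5)·10 = 201.
Quadratic formula: w = (1 ± √201) / (-10).
So w = -√(201)/10 - 1/10 ≈ -1.5177 or w = -1/10 + √(201)/10 ≈ 1.3177.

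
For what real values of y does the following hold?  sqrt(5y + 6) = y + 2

Square both sides: 5y + 6 = (y + 2)^2.
Expand and rearrange: y^2 - y - 2 = 0.
Solving gives y = 2 or y = -1.
Check each candidate in the original equation:
  y = 2: sqrt(16) = 4, while y + 2 = 4 — valid.
  y = -1: sqrt(1) = 1, while y + 2 = 1 — valid.

y = -1 or y = 2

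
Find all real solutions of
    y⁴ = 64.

Let u = y². The equation becomes u² - 64 = 0.
Factor: (u + 8)(u - 8) = 0, so u = -8 or u = 8.
y² = -8 < 0 has no real solution.
y² = 8 gives y = ±2·√(2) ≈ ±2.8284.

y = -2.8284 or y = 2.8284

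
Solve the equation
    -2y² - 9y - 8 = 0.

Discriminant: (-9)² − 4·(-2)·(-8) = 17.
Quadratic formula: y = (9 ± √17) / (-4).
So y = -9/4 - √(17)/4 ≈ -3.2808 or y = -9/4 + √(17)/4 ≈ -1.2192.

y = -3.2808 or y = -1.2192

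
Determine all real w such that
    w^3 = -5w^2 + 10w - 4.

Rearrange: w^3 + 5w^2 - 10w + 4 = 0.
Possible rational roots are divisors of 4. Testing w = 1 gives 0, so (w - 1) is a factor.
Divide: w^3 + 5w^2 - 10w + 4 = (w - 1)(w^2 + 6w - 4).
Apply the quadratic formula to w^2 + 6w - 4 = 0: w = (-6 +/- sqrt(52))/2, i.e. w ~= 0.6056 or w ~= -6.6056.

w = -6.6056 or w = 0.6056 or w = 1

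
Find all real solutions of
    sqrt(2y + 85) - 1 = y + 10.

y = -2

Isolate the radical: sqrt(2y + 85) = y + 11.
Square both sides: 2y + 85 = (y + 11)^2.
Expand and rearrange: y^2 + 20y + 36 = 0.
Solving gives y = -2 or y = -18.
Check each candidate in the original equation:
  y = -2: sqrt(81) = 9, while y + 11 = 9 — valid.
  y = -18: sqrt(49) = 7, while y + 11 = -7 — extraneous.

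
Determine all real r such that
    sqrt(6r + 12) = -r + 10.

r = 4

Square both sides: 6r + 12 = (-r + 10)^2.
Expand and rearrange: r^2 - 26r + 88 = 0.
Solving gives r = 22 or r = 4.
Check each candidate in the original equation:
  r = 22: sqrt(144) = 12, while -r + 10 = -12 — extraneous.
  r = 4: sqrt(36) = 6, while -r + 10 = 6 — valid.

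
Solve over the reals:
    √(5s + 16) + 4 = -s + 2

s = -3

Isolate the radical: √(5s + 16) = -s - 2.
Square both sides: 5s + 16 = (-s - 2)².
Expand and rearrange: s² - s - 12 = 0.
Solving gives s = 4 or s = -3.
Check each candidate in the original equation:
  s = 4: √(36) = 6, while -s - 2 = -6 — extraneous.
  s = -3: √(1) = 1, while -s - 2 = 1 — valid.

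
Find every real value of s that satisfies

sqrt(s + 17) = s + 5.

Square both sides: s + 17 = (s + 5)^2.
Expand and rearrange: s^2 + 9s + 8 = 0.
Solving gives s = -1 or s = -8.
Check each candidate in the original equation:
  s = -1: sqrt(16) = 4, while s + 5 = 4 — valid.
  s = -8: sqrt(9) = 3, while s + 5 = -3 — extraneous.

s = -1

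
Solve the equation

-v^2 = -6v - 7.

Bring every term to one side: -v^2 + 6v + 7 = 0.
Factor: -1(v - 7)(v + 1) = 0.
So v = 7 or v = -1.

v = -1 or v = 7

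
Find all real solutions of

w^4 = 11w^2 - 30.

w = -2.4495 or w = -2.2361 or w = 2.2361 or w = 2.4495

Let u = w^2. The equation becomes u^2 - 11u + 30 = 0.
Factor: (u - 5)(u - 6) = 0, so u = 5 or u = 6.
w^2 = 5 gives w = +/-sqrt(5) ~= +/-2.2361.
w^2 = 6 gives w = +/-sqrt(6) ~= +/-2.4495.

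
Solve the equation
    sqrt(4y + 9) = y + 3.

y = -2 or y = 0

Square both sides: 4y + 9 = (y + 3)^2.
Expand and rearrange: y^2 + 2y = 0.
Solving gives y = 0 or y = -2.
Check each candidate in the original equation:
  y = 0: sqrt(9) = 3, while y + 3 = 3 — valid.
  y = -2: sqrt(1) = 1, while y + 3 = 1 — valid.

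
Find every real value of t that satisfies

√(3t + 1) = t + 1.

Square both sides: 3t + 1 = (t + 1)².
Expand and rearrange: t² - t = 0.
Solving gives t = 1 or t = 0.
Check each candidate in the original equation:
  t = 1: √(4) = 2, while t + 1 = 2 — valid.
  t = 0: √(1) = 1, while t + 1 = 1 — valid.

t = 0 or t = 1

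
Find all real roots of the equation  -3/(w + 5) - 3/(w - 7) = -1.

Multiply both sides by (w + 5)(w - 7):
-3(w - 7) - 3(w + 5) = -(w + 5)(w - 7).
Expand and collect terms: -w^2 + 8w + 29 = 0.
By the quadratic formula, w = (-8 +/- sqrt(180)) / -2, so w ~= -2.7082 or w ~= 10.7082.
Neither value makes a denominator zero (w != -5, w != 7), so both are valid.

w = -2.7082 or w = 10.7082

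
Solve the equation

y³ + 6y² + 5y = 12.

y = -4 or y = -3 or y = 1

Rearrange: y³ + 6y² + 5y - 12 = 0.
Possible rational roots are divisors of -12. Testing y = -4 gives 0, so (y + 4) is a factor.
Divide: y³ + 6y² + 5y - 12 = (y + 4)(y² + 2y - 3).
Factor the quadratic: y = 1 or y = -3.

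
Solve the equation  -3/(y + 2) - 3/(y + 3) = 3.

Multiply both sides by (y + 2)(y + 3):
-3(y + 3) - 3(y + 2) = 3(y + 2)(y + 3).
Expand and collect terms: 3y² + 21y + 33 = 0.
By the quadratic formula, y = (-21 ± √45) / 6, so y ≈ -2.382 or y ≈ -4.618.
Neither value makes a denominator zero (y ≠ -2, y ≠ -3), so both are valid.

y = -4.618 or y = -2.382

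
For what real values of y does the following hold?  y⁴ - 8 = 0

y = -1.6818 or y = 1.6818

Let u = y². The equation becomes u² - 8 = 0.
By the quadratic formula, u = 2·√(2) or u = -2·√(2).
y² = 2·√(2) gives y = ±2^(3/4) ≈ ±1.6818.
y² = -2·√(2) < 0 has no real solution.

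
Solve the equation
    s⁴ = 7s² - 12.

s = -2 or s = -1.7321 or s = 1.7321 or s = 2

Let u = s². The equation becomes u² - 7u + 12 = 0.
Factor: (u - 4)(u - 3) = 0, so u = 4 or u = 3.
s² = 4 gives s = ±2.
s² = 3 gives s = ±√(3) ≈ ±1.7321.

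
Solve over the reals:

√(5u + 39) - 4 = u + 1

u = 2

Isolate the radical: √(5u + 39) = u + 5.
Square both sides: 5u + 39 = (u + 5)².
Expand and rearrange: u² + 5u - 14 = 0.
Solving gives u = 2 or u = -7.
Check each candidate in the original equation:
  u = 2: √(49) = 7, while u + 5 = 7 — valid.
  u = -7: √(4) = 2, while u + 5 = -2 — extraneous.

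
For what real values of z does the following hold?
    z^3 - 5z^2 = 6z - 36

Rearrange: z^3 - 5z^2 - 6z + 36 = 0.
Possible rational roots are divisors of 36. Testing z = 3 gives 0, so (z - 3) is a factor.
Divide: z^3 - 5z^2 - 6z + 36 = (z - 3)(z^2 - 2z - 12).
Apply the quadratic formula to z^2 - 2z - 12 = 0: z = (2 +/- sqrt(52))/2, i.e. z ~= 4.6056 or z ~= -2.6056.

z = -2.6056 or z = 3 or z = 4.6056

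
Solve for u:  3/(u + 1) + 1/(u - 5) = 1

Multiply both sides by (u + 1)(u - 5):
3(u - 5) + (u + 1) = (u + 1)(u - 5).
Expand and collect terms: u² - 8u + 9 = 0.
By the quadratic formula, u = (8 ± √28) / 2, so u ≈ 6.6458 or u ≈ 1.3542.
Neither value makes a denominator zero (u ≠ -1, u ≠ 5), so both are valid.

u = 1.3542 or u = 6.6458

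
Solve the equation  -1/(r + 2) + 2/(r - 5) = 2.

r = -2.4408 or r = 5.9408

Multiply both sides by (r + 2)(r - 5):
-(r - 5) + 2(r + 2) = 2(r + 2)(r - 5).
Expand and collect terms: 2r² - 7r - 29 = 0.
By the quadratic formula, r = (7 ± √281) / 4, so r ≈ 5.9408 or r ≈ -2.4408.
Neither value makes a denominator zero (r ≠ -2, r ≠ 5), so both are valid.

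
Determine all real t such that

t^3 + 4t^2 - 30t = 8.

t = -7.7417 or t = -0.2583 or t = 4

Rearrange: t^3 + 4t^2 - 30t - 8 = 0.
Possible rational roots are divisors of -8. Testing t = 4 gives 0, so (t - 4) is a factor.
Divide: t^3 + 4t^2 - 30t - 8 = (t - 4)(t^2 + 8t + 2).
Apply the quadratic formula to t^2 + 8t + 2 = 0: t = (-8 +/- sqrt(56))/2, i.e. t ~= -0.2583 or t ~= -7.7417.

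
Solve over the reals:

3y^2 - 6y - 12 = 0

y = -1.2361 or y = 3.2361

Discriminant: (-6)^2 - 4*3*(-12) = 180.
Quadratic formula: y = (6 +/- sqrt(180)) / 6.
So y = 1 + sqrt(5) ~= 3.2361 or y = 1 - sqrt(5) ~= -1.2361.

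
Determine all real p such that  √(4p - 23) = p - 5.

p = 6 or p = 8

Square both sides: 4p - 23 = (p - 5)².
Expand and rearrange: p² - 14p + 48 = 0.
Solving gives p = 8 or p = 6.
Check each candidate in the original equation:
  p = 8: √(9) = 3, while p - 5 = 3 — valid.
  p = 6: √(1) = 1, while p - 5 = 1 — valid.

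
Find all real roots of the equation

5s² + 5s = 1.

s = -1.1708 or s = 0.1708

Rearrange to standard form: 5s² + 5s - 1 = 0.
Discriminant: (5)² − 4·5·(-1) = 45.
Quadratic formula: s = (-5 ± √45) / 10.
So s = -1/2 + 3·√(5)/10 ≈ 0.1708 or s = -3·√(5)/10 - 1/2 ≈ -1.1708.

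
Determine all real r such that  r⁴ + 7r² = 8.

Let u = r². The equation becomes u² + 7u - 8 = 0.
Factor: (u - 1)(u + 8) = 0, so u = 1 or u = -8.
r² = 1 gives r = ±1.
r² = -8 < 0 has no real solution.

r = -1 or r = 1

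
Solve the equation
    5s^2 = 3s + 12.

s = -1.278 or s = 1.878

Rearrange to standard form: 5s^2 - 3s - 12 = 0.
Discriminant: (-3)^2 - 4*5*(-12) = 249.
Quadratic formula: s = (3 +/- sqrt(249)) / 10.
So s = 3/10 + sqrt(249)/10 ~= 1.878 or s = 3/10 - sqrt(249)/10 ~= -1.278.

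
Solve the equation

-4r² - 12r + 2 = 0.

r = -3.1583 or r = 0.1583

Discriminant: (-12)² − 4·(-4)·2 = 176.
Quadratic formula: r = (12 ± √176) / (-8).
So r = -√(11)/2 - 3/2 ≈ -3.1583 or r = -3/2 + √(11)/2 ≈ 0.1583.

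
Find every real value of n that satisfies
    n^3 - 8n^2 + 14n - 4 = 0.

Possible rational roots are divisors of -4. Testing n = 2 gives 0, so (n - 2) is a factor.
Divide: n^3 - 8n^2 + 14n - 4 = (n - 2)(n^2 - 6n + 2).
Apply the quadratic formula to n^2 - 6n + 2 = 0: n = (6 +/- sqrt(28))/2, i.e. n ~= 5.6458 or n ~= 0.3542.

n = 0.3542 or n = 2 or n = 5.6458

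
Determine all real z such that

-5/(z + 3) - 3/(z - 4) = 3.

Multiply both sides by (z + 3)(z - 4):
-5(z - 4) - 3(z + 3) = 3(z + 3)(z - 4).
Expand and collect terms: 3z^2 + 5z - 47 = 0.
By the quadratic formula, z = (-5 +/- sqrt(589)) / 6, so z ~= 3.2116 or z ~= -4.8782.
Neither value makes a denominator zero (z != -3, z != 4), so both are valid.

z = -4.8782 or z = 3.2116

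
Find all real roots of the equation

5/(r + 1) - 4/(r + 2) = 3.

r = -2.6667 or r = 0

Multiply both sides by (r + 1)(r + 2):
5(r + 2) - 4(r + 1) = 3(r + 1)(r + 2).
Expand and collect terms: 3r^2 + 8r = 0.
Factor or apply the quadratic formula: r = 0 or r = -2.6667.
Neither value makes a denominator zero (r != -1, r != -2), so both are valid.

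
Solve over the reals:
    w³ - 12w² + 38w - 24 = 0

Possible rational roots are divisors of -24. Testing w = 4 gives 0, so (w - 4) is a factor.
Divide: w³ - 12w² + 38w - 24 = (w - 4)(w² - 8w + 6).
Apply the quadratic formula to w² - 8w + 6 = 0: w = (8 ± √40)/2, i.e. w ≈ 7.1623 or w ≈ 0.8377.

w = 0.8377 or w = 4 or w = 7.1623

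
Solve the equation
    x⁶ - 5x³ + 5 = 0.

x = 1.1139 or x = 1.5352

Let u = x³. The equation becomes u² - 5u + 5 = 0.
By the quadratic formula, u = √(5)/2 + 5/2 or u = 5/2 - √(5)/2.
x³ = √(5)/2 + 5/2 gives x = ∛(√(5)/2 + 5/2) ≈ 1.5352.
x³ = 5/2 - √(5)/2 gives x = ∛(5/2 - √(5)/2) ≈ 1.1139.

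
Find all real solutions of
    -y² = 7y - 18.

y = -9 or y = 2

Bring every term to one side: -y² - 7y + 18 = 0.
Factor: -1(y + 9)(y - 2) = 0.
So y = -9 or y = 2.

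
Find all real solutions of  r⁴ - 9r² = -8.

Let u = r². The equation becomes u² - 9u + 8 = 0.
Factor: (u - 8)(u - 1) = 0, so u = 8 or u = 1.
r² = 8 gives r = ±2·√(2) ≈ ±2.8284.
r² = 1 gives r = ±1.

r = -2.8284 or r = -1 or r = 1 or r = 2.8284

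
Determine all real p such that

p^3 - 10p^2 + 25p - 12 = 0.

Possible rational roots are divisors of -12. Testing p = 3 gives 0, so (p - 3) is a factor.
Divide: p^3 - 10p^2 + 25p - 12 = (p - 3)(p^2 - 7p + 4).
Apply the quadratic formula to p^2 - 7p + 4 = 0: p = (7 +/- sqrt(33))/2, i.e. p ~= 6.3723 or p ~= 0.6277.

p = 0.6277 or p = 3 or p = 6.3723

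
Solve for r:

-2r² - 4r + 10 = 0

Discriminant: (-4)² − 4·(-2)·10 = 96.
Quadratic formula: r = (4 ± √96) / (-4).
So r = -√(6) - 1 ≈ -3.4495 or r = -1 + √(6) ≈ 1.4495.

r = -3.4495 or r = 1.4495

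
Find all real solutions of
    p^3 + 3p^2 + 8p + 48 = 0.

p = -4

Possible rational roots are divisors of 48. Testing p = -4 gives 0, so (p + 4) is a factor.
Divide: p^3 + 3p^2 + 8p + 48 = (p + 4)(p^2 - p + 12).
The quadratic p^2 - p + 12 has discriminant -47 < 0, so no further real roots.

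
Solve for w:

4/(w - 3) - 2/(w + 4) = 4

w = -4.4408 or w = 3.9408

Multiply both sides by (w - 3)(w + 4):
4(w + 4) - 2(w - 3) = 4(w - 3)(w + 4).
Expand and collect terms: 4w^2 + 2w - 70 = 0.
By the quadratic formula, w = (-2 +/- sqrt(1124)) / 8, so w ~= 3.9408 or w ~= -4.4408.
Neither value makes a denominator zero (w != 3, w != -4), so both are valid.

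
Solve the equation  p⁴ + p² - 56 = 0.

p = -2.6458 or p = 2.6458

Let u = p². The equation becomes u² + u - 56 = 0.
Factor: (u - 7)(u + 8) = 0, so u = 7 or u = -8.
p² = 7 gives p = ±√(7) ≈ ±2.6458.
p² = -8 < 0 has no real solution.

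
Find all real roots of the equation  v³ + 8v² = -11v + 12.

v = -5.7016 or v = -3 or v = 0.7016

Rearrange: v³ + 8v² + 11v - 12 = 0.
Possible rational roots are divisors of -12. Testing v = -3 gives 0, so (v + 3) is a factor.
Divide: v³ + 8v² + 11v - 12 = (v + 3)(v² + 5v - 4).
Apply the quadratic formula to v² + 5v - 4 = 0: v = (-5 ± √41)/2, i.e. v ≈ 0.7016 or v ≈ -5.7016.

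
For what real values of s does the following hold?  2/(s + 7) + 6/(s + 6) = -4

s = -8.366 or s = -6.634

Multiply both sides by (s + 7)(s + 6):
2(s + 6) + 6(s + 7) = -4(s + 7)(s + 6).
Expand and collect terms: -4s² - 60s - 222 = 0.
By the quadratic formula, s = (60 ± √48) / -8, so s ≈ -8.366 or s ≈ -6.634.
Neither value makes a denominator zero (s ≠ -7, s ≠ -6), so both are valid.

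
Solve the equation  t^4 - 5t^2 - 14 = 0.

t = -2.6458 or t = 2.6458

Let u = t^2. The equation becomes u^2 - 5u - 14 = 0.
Factor: (u + 2)(u - 7) = 0, so u = -2 or u = 7.
t^2 = -2 < 0 has no real solution.
t^2 = 7 gives t = +/-sqrt(7) ~= +/-2.6458.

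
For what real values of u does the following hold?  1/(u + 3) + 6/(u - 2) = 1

Multiply both sides by (u + 3)(u - 2):
(u - 2) + 6(u + 3) = (u + 3)(u - 2).
Expand and collect terms: u^2 - 6u - 22 = 0.
By the quadratic formula, u = (6 +/- sqrt(124)) / 2, so u ~= 8.5678 or u ~= -2.5678.
Neither value makes a denominator zero (u != -3, u != 2), so both are valid.

u = -2.5678 or u = 8.5678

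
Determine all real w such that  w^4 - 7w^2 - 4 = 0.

Let u = w^2. The equation becomes u^2 - 7u - 4 = 0.
By the quadratic formula, u = 7/2 + sqrt(65)/2 or u = 7/2 - sqrt(65)/2.
w^2 = 7/2 + sqrt(65)/2 gives w = +/-sqrt(7/2 + sqrt(65)/2) ~= +/-2.7443.
w^2 = 7/2 - sqrt(65)/2 < 0 has no real solution.

w = -2.7443 or w = 2.7443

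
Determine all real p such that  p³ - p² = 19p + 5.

p = -3.7321 or p = -0.2679 or p = 5

Rearrange: p³ - p² - 19p - 5 = 0.
Possible rational roots are divisors of -5. Testing p = 5 gives 0, so (p - 5) is a factor.
Divide: p³ - p² - 19p - 5 = (p - 5)(p² + 4p + 1).
Apply the quadratic formula to p² + 4p + 1 = 0: p = (-4 ± √12)/2, i.e. p ≈ -0.2679 or p ≈ -3.7321.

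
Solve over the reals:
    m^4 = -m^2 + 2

m = -1 or m = 1

Let u = m^2. The equation becomes u^2 + u - 2 = 0.
Factor: (u + 2)(u - 1) = 0, so u = -2 or u = 1.
m^2 = -2 < 0 has no real solution.
m^2 = 1 gives m = +/-1.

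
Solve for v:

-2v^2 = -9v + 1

Rearrange to standard form: -2v^2 + 9v - 1 = 0.
Discriminant: (9)^2 - 4*(-2)*(-1) = 73.
Quadratic formula: v = (-9 +/- sqrt(73)) / (-4).
So v = 9/4 - sqrt(73)/4 ~= 0.114 or v = sqrt(73)/4 + 9/4 ~= 4.386.

v = 0.114 or v = 4.386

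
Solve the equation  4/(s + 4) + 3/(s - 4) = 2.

s = -2.3807 or s = 5.8807

Multiply both sides by (s + 4)(s - 4):
4(s - 4) + 3(s + 4) = 2(s + 4)(s - 4).
Expand and collect terms: 2s² - 7s - 28 = 0.
By the quadratic formula, s = (7 ± √273) / 4, so s ≈ 5.8807 or s ≈ -2.3807.
Neither value makes a denominator zero (s ≠ -4, s ≠ 4), so both are valid.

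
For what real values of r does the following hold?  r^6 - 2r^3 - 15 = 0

r = -1.4422 or r = 1.71

Let u = r^3. The equation becomes u^2 - 2u - 15 = 0.
Factor: (u + 3)(u - 5) = 0, so u = -3 or u = 5.
r^3 = -3 gives r = -(3)^(1/3) ~= -1.4422.
r^3 = 5 gives r = (5)^(1/3) ~= 1.71.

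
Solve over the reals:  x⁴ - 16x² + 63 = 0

Let u = x². The equation becomes u² - 16u + 63 = 0.
Factor: (u - 7)(u - 9) = 0, so u = 7 or u = 9.
x² = 7 gives x = ±√(7) ≈ ±2.6458.
x² = 9 gives x = ±3.

x = -3 or x = -2.6458 or x = 2.6458 or x = 3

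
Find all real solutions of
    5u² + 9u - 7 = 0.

u = -2.3866 or u = 0.5866

Discriminant: (9)² − 4·5·(-7) = 221.
Quadratic formula: u = (-9 ± √221) / 10.
So u = -9/10 + √(221)/10 ≈ 0.5866 or u = -√(221)/10 - 9/10 ≈ -2.3866.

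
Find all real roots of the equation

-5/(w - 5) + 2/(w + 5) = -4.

Multiply both sides by (w - 5)(w + 5):
-5(w + 5) + 2(w - 5) = -4(w - 5)(w + 5).
Expand and collect terms: -4w² + 3w + 135 = 0.
By the quadratic formula, w = (-3 ± √2169) / -8, so w ≈ -5.4466 or w ≈ 6.1966.
Neither value makes a denominator zero (w ≠ 5, w ≠ -5), so both are valid.

w = -5.4466 or w = 6.1966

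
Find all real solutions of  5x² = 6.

x = -1.0954 or x = 1.0954

Rearrange to standard form: 5x² - 6 = 0.
Discriminant: (0)² − 4·5·(-6) = 120.
Quadratic formula: x = (0 ± √120) / 10.
So x = √(30)/5 ≈ 1.0954 or x = -√(30)/5 ≈ -1.0954.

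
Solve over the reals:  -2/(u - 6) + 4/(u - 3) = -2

u = 1.3542 or u = 6.6458

Multiply both sides by (u - 6)(u - 3):
-2(u - 3) + 4(u - 6) = -2(u - 6)(u - 3).
Expand and collect terms: -2u^2 + 16u - 18 = 0.
By the quadratic formula, u = (-16 +/- sqrt(112)) / -4, so u ~= 1.3542 or u ~= 6.6458.
Neither value makes a denominator zero (u != 6, u != 3), so both are valid.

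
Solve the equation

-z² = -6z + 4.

z = 0.7639 or z = 5.2361

Rearrange to standard form: -z² + 6z - 4 = 0.
Discriminant: (6)² − 4·(-1)·(-4) = 20.
Quadratic formula: z = (-6 ± √20) / (-2).
So z = 3 - √(5) ≈ 0.7639 or z = √(5) + 3 ≈ 5.2361.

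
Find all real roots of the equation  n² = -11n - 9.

n = -10.1098 or n = -0.8902

Rearrange to standard form: n² + 11n + 9 = 0.
Discriminant: (11)² − 4·1·9 = 85.
Quadratic formula: n = (-11 ± √85) / 2.
So n = -11/2 + √(85)/2 ≈ -0.8902 or n = -11/2 - √(85)/2 ≈ -10.1098.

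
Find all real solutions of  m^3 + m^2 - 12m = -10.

m = -4.3166 or m = 1 or m = 2.3166

Rearrange: m^3 + m^2 - 12m + 10 = 0.
Possible rational roots are divisors of 10. Testing m = 1 gives 0, so (m - 1) is a factor.
Divide: m^3 + m^2 - 12m + 10 = (m - 1)(m^2 + 2m - 10).
Apply the quadratic formula to m^2 + 2m - 10 = 0: m = (-2 +/- sqrt(44))/2, i.e. m ~= 2.3166 or m ~= -4.3166.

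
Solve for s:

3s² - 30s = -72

s = 4 or s = 6

Bring every term to one side: 3s² - 30s + 72 = 0.
Factor: 3(s - 4)(s - 6) = 0.
So s = 4 or s = 6.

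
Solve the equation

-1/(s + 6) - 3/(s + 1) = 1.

Multiply both sides by (s + 6)(s + 1):
-(s + 1) - 3(s + 6) = (s + 6)(s + 1).
Expand and collect terms: s² + 11s + 25 = 0.
By the quadratic formula, s = (-11 ± √21) / 2, so s ≈ -3.2087 or s ≈ -7.7913.
Neither value makes a denominator zero (s ≠ -6, s ≠ -1), so both are valid.

s = -7.7913 or s = -3.2087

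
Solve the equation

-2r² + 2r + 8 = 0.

Discriminant: (2)² − 4·(-2)·8 = 68.
Quadratic formula: r = (-2 ± √68) / (-4).
So r = 1/2 - √(17)/2 ≈ -1.5616 or r = 1/2 + √(17)/2 ≈ 2.5616.

r = -1.5616 or r = 2.5616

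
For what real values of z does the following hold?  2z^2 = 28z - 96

z = 6 or z = 8

Bring every term to one side: 2z^2 - 28z + 96 = 0.
Factor: 2(z - 6)(z - 8) = 0.
So z = 6 or z = 8.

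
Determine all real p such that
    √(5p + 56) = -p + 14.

p = 5

Square both sides: 5p + 56 = (-p + 14)².
Expand and rearrange: p² - 33p + 140 = 0.
Solving gives p = 28 or p = 5.
Check each candidate in the original equation:
  p = 28: √(196) = 14, while -p + 14 = -14 — extraneous.
  p = 5: √(81) = 9, while -p + 14 = 9 — valid.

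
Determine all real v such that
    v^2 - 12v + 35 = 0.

Factor: (v - 7)(v - 5) = 0.
So v = 7 or v = 5.

v = 5 or v = 7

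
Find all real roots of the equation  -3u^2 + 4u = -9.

u = -1.1893 or u = 2.5226

Rearrange to standard form: -3u^2 + 4u + 9 = 0.
Discriminant: (4)^2 - 4*(-3)*9 = 124.
Quadratic formula: u = (-4 +/- sqrt(124)) / (-6).
So u = 2/3 - sqrt(31)/3 ~= -1.1893 or u = 2/3 + sqrt(31)/3 ~= 2.5226.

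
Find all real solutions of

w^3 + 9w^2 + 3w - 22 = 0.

Possible rational roots are divisors of -22. Testing w = -2 gives 0, so (w + 2) is a factor.
Divide: w^3 + 9w^2 + 3w - 22 = (w + 2)(w^2 + 7w - 11).
Apply the quadratic formula to w^2 + 7w - 11 = 0: w = (-7 +/- sqrt(93))/2, i.e. w ~= 1.3218 or w ~= -8.3218.

w = -8.3218 or w = -2 or w = 1.3218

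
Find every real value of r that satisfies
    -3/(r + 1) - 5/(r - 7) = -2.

r = 0.101 or r = 9.899

Multiply both sides by (r + 1)(r - 7):
-3(r - 7) - 5(r + 1) = -2(r + 1)(r - 7).
Expand and collect terms: -2r² + 20r - 2 = 0.
By the quadratic formula, r = (-20 ± √384) / -4, so r ≈ 0.101 or r ≈ 9.899.
Neither value makes a denominator zero (r ≠ -1, r ≠ 7), so both are valid.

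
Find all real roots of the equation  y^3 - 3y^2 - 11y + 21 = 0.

y = -3 or y = 1.5858 or y = 4.4142

Possible rational roots are divisors of 21. Testing y = -3 gives 0, so (y + 3) is a factor.
Divide: y^3 - 3y^2 - 11y + 21 = (y + 3)(y^2 - 6y + 7).
Apply the quadratic formula to y^2 - 6y + 7 = 0: y = (6 +/- sqrt(8))/2, i.e. y ~= 4.4142 or y ~= 1.5858.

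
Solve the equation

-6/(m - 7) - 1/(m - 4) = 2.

m = 2.5 or m = 5

Multiply both sides by (m - 7)(m - 4):
-6(m - 4) - (m - 7) = 2(m - 7)(m - 4).
Expand and collect terms: 2m² - 15m + 25 = 0.
Factor or apply the quadratic formula: m = 5 or m = 2.5.
Neither value makes a denominator zero (m ≠ 7, m ≠ 4), so both are valid.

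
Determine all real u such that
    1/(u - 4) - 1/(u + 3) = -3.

Multiply both sides by (u - 4)(u + 3):
(u + 3) - (u - 4) = -3(u - 4)(u + 3).
Expand and collect terms: -3u² + 3u + 29 = 0.
By the quadratic formula, u = (-3 ± √357) / -6, so u ≈ -2.6491 or u ≈ 3.6491.
Neither value makes a denominator zero (u ≠ 4, u ≠ -3), so both are valid.

u = -2.6491 or u = 3.6491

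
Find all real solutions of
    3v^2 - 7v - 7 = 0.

v = -0.7554 or v = 3.0888

Discriminant: (-7)^2 - 4*3*(-7) = 133.
Quadratic formula: v = (7 +/- sqrt(133)) / 6.
So v = 7/6 + sqrt(133)/6 ~= 3.0888 or v = 7/6 - sqrt(133)/6 ~= -0.7554.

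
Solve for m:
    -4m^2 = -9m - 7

m = -0.6116 or m = 2.8616

Rearrange to standard form: -4m^2 + 9m + 7 = 0.
Discriminant: (9)^2 - 4*(-4)*7 = 193.
Quadratic formula: m = (-9 +/- sqrt(193)) / (-8).
So m = 9/8 - sqrt(193)/8 ~= -0.6116 or m = 9/8 + sqrt(193)/8 ~= 2.8616.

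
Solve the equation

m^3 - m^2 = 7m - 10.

m = -2.7913 or m = 1.7913 or m = 2

Rearrange: m^3 - m^2 - 7m + 10 = 0.
Possible rational roots are divisors of 10. Testing m = 2 gives 0, so (m - 2) is a factor.
Divide: m^3 - m^2 - 7m + 10 = (m - 2)(m^2 + m - 5).
Apply the quadratic formula to m^2 + m - 5 = 0: m = (-1 +/- sqrt(21))/2, i.e. m ~= 1.7913 or m ~= -2.7913.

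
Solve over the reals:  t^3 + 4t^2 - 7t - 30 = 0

Possible rational roots are divisors of -30. Testing t = -3 gives 0, so (t + 3) is a factor.
Divide: t^3 + 4t^2 - 7t - 30 = (t + 3)(t^2 + t - 10).
Apply the quadratic formula to t^2 + t - 10 = 0: t = (-1 +/- sqrt(41))/2, i.e. t ~= 2.7016 or t ~= -3.7016.

t = -3.7016 or t = -3 or t = 2.7016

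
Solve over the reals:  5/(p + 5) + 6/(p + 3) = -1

Multiply both sides by (p + 5)(p + 3):
5(p + 3) + 6(p + 5) = -(p + 5)(p + 3).
Expand and collect terms: -p^2 - 19p - 60 = 0.
Factor or apply the quadratic formula: p = -15 or p = -4.
Neither value makes a denominator zero (p != -5, p != -3), so both are valid.

p = -15 or p = -4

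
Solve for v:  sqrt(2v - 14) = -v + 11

Square both sides: 2v - 14 = (-v + 11)^2.
Expand and rearrange: v^2 - 24v + 135 = 0.
Solving gives v = 15 or v = 9.
Check each candidate in the original equation:
  v = 15: sqrt(16) = 4, while -v + 11 = -4 — extraneous.
  v = 9: sqrt(4) = 2, while -v + 11 = 2 — valid.

v = 9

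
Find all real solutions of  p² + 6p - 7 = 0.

Factor: (p + 7)(p - 1) = 0.
So p = -7 or p = 1.

p = -7 or p = 1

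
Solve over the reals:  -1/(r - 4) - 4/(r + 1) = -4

Multiply both sides by (r - 4)(r + 1):
-(r + 1) - 4(r - 4) = -4(r - 4)(r + 1).
Expand and collect terms: -4r² + 17r + 1 = 0.
By the quadratic formula, r = (-17 ± √305) / -8, so r ≈ -0.058 or r ≈ 4.308.
Neither value makes a denominator zero (r ≠ 4, r ≠ -1), so both are valid.

r = -0.058 or r = 4.308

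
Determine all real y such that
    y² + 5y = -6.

y = -3 or y = -2

Bring every term to one side: y² + 5y + 6 = 0.
Factor: (y + 2)(y + 3) = 0.
So y = -2 or y = -3.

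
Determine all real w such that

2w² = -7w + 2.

Rearrange to standard form: 2w² + 7w - 2 = 0.
Discriminant: (7)² − 4·2·(-2) = 65.
Quadratic formula: w = (-7 ± √65) / 4.
So w = -7/4 + √(65)/4 ≈ 0.2656 or w = -√(65)/4 - 7/4 ≈ -3.7656.

w = -3.7656 or w = 0.2656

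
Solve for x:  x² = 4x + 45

x = -5 or x = 9

Bring every term to one side: x² - 4x - 45 = 0.
Factor: (x + 5)(x - 9) = 0.
So x = -5 or x = 9.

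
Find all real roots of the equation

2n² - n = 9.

n = -1.886 or n = 2.386

Rearrange to standard form: 2n² - n - 9 = 0.
Discriminant: (-1)² − 4·2·(-9) = 73.
Quadratic formula: n = (1 ± √73) / 4.
So n = 1/4 + √(73)/4 ≈ 2.386 or n = 1/4 - √(73)/4 ≈ -1.886.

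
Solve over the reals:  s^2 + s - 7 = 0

Discriminant: (1)^2 - 4*1*(-7) = 29.
Quadratic formula: s = (-1 +/- sqrt(29)) / 2.
So s = -1/2 + sqrt(29)/2 ~= 2.1926 or s = -sqrt(29)/2 - 1/2 ~= -3.1926.

s = -3.1926 or s = 2.1926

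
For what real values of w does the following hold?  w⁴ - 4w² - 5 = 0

w = -2.2361 or w = 2.2361

Let u = w². The equation becomes u² - 4u - 5 = 0.
Factor: (u + 1)(u - 5) = 0, so u = -1 or u = 5.
w² = -1 < 0 has no real solution.
w² = 5 gives w = ±√(5) ≈ ±2.2361.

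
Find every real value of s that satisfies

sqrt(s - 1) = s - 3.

Square both sides: s - 1 = (s - 3)^2.
Expand and rearrange: s^2 - 7s + 10 = 0.
Solving gives s = 5 or s = 2.
Check each candidate in the original equation:
  s = 5: sqrt(4) = 2, while s - 3 = 2 — valid.
  s = 2: sqrt(1) = 1, while s - 3 = -1 — extraneous.

s = 5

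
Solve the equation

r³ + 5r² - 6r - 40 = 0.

r = -4 or r = -3.7016 or r = 2.7016

Possible rational roots are divisors of -40. Testing r = -4 gives 0, so (r + 4) is a factor.
Divide: r³ + 5r² - 6r - 40 = (r + 4)(r² + r - 10).
Apply the quadratic formula to r² + r - 10 = 0: r = (-1 ± √41)/2, i.e. r ≈ 2.7016 or r ≈ -3.7016.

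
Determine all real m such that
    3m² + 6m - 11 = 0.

Discriminant: (6)² − 4·3·(-11) = 168.
Quadratic formula: m = (-6 ± √168) / 6.
So m = -1 + √(42)/3 ≈ 1.1602 or m = -√(42)/3 - 1 ≈ -3.1602.

m = -3.1602 or m = 1.1602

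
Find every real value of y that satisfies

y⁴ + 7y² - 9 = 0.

Let u = y². The equation becomes u² + 7u - 9 = 0.
By the quadratic formula, u = -7/2 + √(85)/2 or u = -√(85)/2 - 7/2.
y² = -7/2 + √(85)/2 gives y = ±√(-7/2 + √(85)/2) ≈ ±1.0535.
y² = -√(85)/2 - 7/2 < 0 has no real solution.

y = -1.0535 or y = 1.0535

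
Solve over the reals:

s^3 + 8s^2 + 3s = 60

Rearrange: s^3 + 8s^2 + 3s - 60 = 0.
Possible rational roots are divisors of -60. Testing s = -5 gives 0, so (s + 5) is a factor.
Divide: s^3 + 8s^2 + 3s - 60 = (s + 5)(s^2 + 3s - 12).
Apply the quadratic formula to s^2 + 3s - 12 = 0: s = (-3 +/- sqrt(57))/2, i.e. s ~= 2.2749 or s ~= -5.2749.

s = -5.2749 or s = -5 or s = 2.2749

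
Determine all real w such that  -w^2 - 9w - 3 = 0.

w = -8.6533 or w = -0.3467

Discriminant: (-9)^2 - 4*(-1)*(-3) = 69.
Quadratic formula: w = (9 +/- sqrt(69)) / (-2).
So w = -9/2 - sqrt(69)/2 ~= -8.6533 or w = -9/2 + sqrt(69)/2 ~= -0.3467.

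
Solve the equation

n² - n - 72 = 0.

n = -8 or n = 9

Factor: (n - 9)(n + 8) = 0.
So n = 9 or n = -8.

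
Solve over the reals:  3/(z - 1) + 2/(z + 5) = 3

z = -4.4369 or z = 2.1036

Multiply both sides by (z - 1)(z + 5):
3(z + 5) + 2(z - 1) = 3(z - 1)(z + 5).
Expand and collect terms: 3z^2 + 7z - 28 = 0.
By the quadratic formula, z = (-7 +/- sqrt(385)) / 6, so z ~= 2.1036 or z ~= -4.4369.
Neither value makes a denominator zero (z != 1, z != -5), so both are valid.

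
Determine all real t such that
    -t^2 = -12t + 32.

Bring every term to one side: -t^2 + 12t - 32 = 0.
Factor: -1(t - 4)(t - 8) = 0.
So t = 4 or t = 8.

t = 4 or t = 8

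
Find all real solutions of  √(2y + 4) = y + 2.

Square both sides: 2y + 4 = (y + 2)².
Expand and rearrange: y² + 2y = 0.
Solving gives y = 0 or y = -2.
Check each candidate in the original equation:
  y = 0: √(4) = 2, while y + 2 = 2 — valid.
  y = -2: √(0) = 0, while y + 2 = 0 — valid.

y = -2 or y = 0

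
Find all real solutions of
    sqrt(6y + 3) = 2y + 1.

Square both sides: 6y + 3 = (2y + 1)^2.
Expand and rearrange: 4y^2 - 2y - 2 = 0.
Solving gives y = 1 or y = -0.5.
Check each candidate in the original equation:
  y = 1: sqrt(9) = 3, while 2y + 1 = 3 — valid.
  y = -0.5: sqrt(0) = 0, while 2y + 1 = 0 — valid.

y = -0.5 or y = 1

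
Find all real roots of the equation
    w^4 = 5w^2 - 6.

w = -1.7321 or w = -1.4142 or w = 1.4142 or w = 1.7321

Let u = w^2. The equation becomes u^2 - 5u + 6 = 0.
Factor: (u - 3)(u - 2) = 0, so u = 3 or u = 2.
w^2 = 3 gives w = +/-sqrt(3) ~= +/-1.7321.
w^2 = 2 gives w = +/-sqrt(2) ~= +/-1.4142.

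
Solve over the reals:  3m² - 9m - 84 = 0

Factor: 3(m - 7)(m + 4) = 0.
So m = 7 or m = -4.

m = -4 or m = 7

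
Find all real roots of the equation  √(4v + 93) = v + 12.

v = -3

Square both sides: 4v + 93 = (v + 12)².
Expand and rearrange: v² + 20v + 51 = 0.
Solving gives v = -3 or v = -17.
Check each candidate in the original equation:
  v = -3: √(81) = 9, while v + 12 = 9 — valid.
  v = -17: √(25) = 5, while v + 12 = -5 — extraneous.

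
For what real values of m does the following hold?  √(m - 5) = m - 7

m = 9

Square both sides: m - 5 = (m - 7)².
Expand and rearrange: m² - 15m + 54 = 0.
Solving gives m = 9 or m = 6.
Check each candidate in the original equation:
  m = 9: √(4) = 2, while m - 7 = 2 — valid.
  m = 6: √(1) = 1, while m - 7 = -1 — extraneous.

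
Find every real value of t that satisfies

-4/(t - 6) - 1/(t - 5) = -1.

Multiply both sides by (t - 6)(t - 5):
-4(t - 5) - (t - 6) = -(t - 6)(t - 5).
Expand and collect terms: -t² + 16t - 56 = 0.
By the quadratic formula, t = (-16 ± √32) / -2, so t ≈ 5.1716 or t ≈ 10.8284.
Neither value makes a denominator zero (t ≠ 6, t ≠ 5), so both are valid.

t = 5.1716 or t = 10.8284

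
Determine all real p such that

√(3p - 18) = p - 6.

p = 6 or p = 9

Square both sides: 3p - 18 = (p - 6)².
Expand and rearrange: p² - 15p + 54 = 0.
Solving gives p = 9 or p = 6.
Check each candidate in the original equation:
  p = 9: √(9) = 3, while p - 6 = 3 — valid.
  p = 6: √(0) = 0, while p - 6 = 0 — valid.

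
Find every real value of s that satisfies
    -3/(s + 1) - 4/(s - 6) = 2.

s = -2.9327 or s = 4.4327

Multiply both sides by (s + 1)(s - 6):
-3(s - 6) - 4(s + 1) = 2(s + 1)(s - 6).
Expand and collect terms: 2s^2 - 3s - 26 = 0.
By the quadratic formula, s = (3 +/- sqrt(217)) / 4, so s ~= 4.4327 or s ~= -2.9327.
Neither value makes a denominator zero (s != -1, s != 6), so both are valid.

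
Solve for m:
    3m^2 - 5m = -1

m = 0.2324 or m = 1.4343

Rearrange to standard form: 3m^2 - 5m + 1 = 0.
Discriminant: (-5)^2 - 4*3*1 = 13.
Quadratic formula: m = (5 +/- sqrt(13)) / 6.
So m = sqrt(13)/6 + 5/6 ~= 1.4343 or m = 5/6 - sqrt(13)/6 ~= 0.2324.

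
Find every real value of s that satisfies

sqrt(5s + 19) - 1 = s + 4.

s = -3 or s = -2

Isolate the radical: sqrt(5s + 19) = s + 5.
Square both sides: 5s + 19 = (s + 5)^2.
Expand and rearrange: s^2 + 5s + 6 = 0.
Solving gives s = -2 or s = -3.
Check each candidate in the original equation:
  s = -2: sqrt(9) = 3, while s + 5 = 3 — valid.
  s = -3: sqrt(4) = 2, while s + 5 = 2 — valid.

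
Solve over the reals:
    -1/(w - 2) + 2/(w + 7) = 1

Multiply both sides by (w - 2)(w + 7):
-(w + 7) + 2(w - 2) = (w - 2)(w + 7).
Expand and collect terms: w² + 4w - 3 = 0.
By the quadratic formula, w = (-4 ± √28) / 2, so w ≈ 0.6458 or w ≈ -4.6458.
Neither value makes a denominator zero (w ≠ 2, w ≠ -7), so both are valid.

w = -4.6458 or w = 0.6458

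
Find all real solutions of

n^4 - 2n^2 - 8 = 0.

Let u = n^2. The equation becomes u^2 - 2u - 8 = 0.
Factor: (u - 4)(u + 2) = 0, so u = 4 or u = -2.
n^2 = 4 gives n = +/-2.
n^2 = -2 < 0 has no real solution.

n = -2 or n = 2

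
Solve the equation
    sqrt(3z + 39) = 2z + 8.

Square both sides: 3z + 39 = (2z + 8)^2.
Expand and rearrange: 4z^2 + 29z + 25 = 0.
Solving gives z = -1 or z = -6.25.
Check each candidate in the original equation:
  z = -1: sqrt(36) = 6, while 2z + 8 = 6 — valid.
  z = -6.25: sqrt(20.25) = 4.5, while 2z + 8 = -4.5 — extraneous.

z = -1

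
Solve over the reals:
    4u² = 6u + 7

Rearrange to standard form: 4u² - 6u - 7 = 0.
Discriminant: (-6)² − 4·4·(-7) = 148.
Quadratic formula: u = (6 ± √148) / 8.
So u = 3/4 + √(37)/4 ≈ 2.2707 or u = 3/4 - √(37)/4 ≈ -0.7707.

u = -0.7707 or u = 2.2707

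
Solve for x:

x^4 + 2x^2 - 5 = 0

Let u = x^2. The equation becomes u^2 + 2u - 5 = 0.
By the quadratic formula, u = -1 + sqrt(6) or u = -sqrt(6) - 1.
x^2 = -1 + sqrt(6) gives x = +/-sqrt(-1 + sqrt(6)) ~= +/-1.2039.
x^2 = -sqrt(6) - 1 < 0 has no real solution.

x = -1.2039 or x = 1.2039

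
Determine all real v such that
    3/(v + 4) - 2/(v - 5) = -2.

v = -5.3681 or v = 5.8681

Multiply both sides by (v + 4)(v - 5):
3(v - 5) - 2(v + 4) = -2(v + 4)(v - 5).
Expand and collect terms: -2v^2 + v + 63 = 0.
By the quadratic formula, v = (-1 +/- sqrt(505)) / -4, so v ~= -5.3681 or v ~= 5.8681.
Neither value makes a denominator zero (v != -4, v != 5), so both are valid.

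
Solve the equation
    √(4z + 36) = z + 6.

Square both sides: 4z + 36 = (z + 6)².
Expand and rearrange: z² + 8z = 0.
Solving gives z = 0 or z = -8.
Check each candidate in the original equation:
  z = 0: √(36) = 6, while z + 6 = 6 — valid.
  z = -8: √(4) = 2, while z + 6 = -2 — extraneous.

z = 0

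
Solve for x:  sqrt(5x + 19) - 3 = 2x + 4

Isolate the radical: sqrt(5x + 19) = 2x + 7.
Square both sides: 5x + 19 = (2x + 7)^2.
Expand and rearrange: 4x^2 + 23x + 30 = 0.
Solving gives x = -2 or x = -3.75.
Check each candidate in the original equation:
  x = -2: sqrt(9) = 3, while 2x + 7 = 3 — valid.
  x = -3.75: sqrt(0.25) = 0.5, while 2x + 7 = -0.5 — extraneous.

x = -2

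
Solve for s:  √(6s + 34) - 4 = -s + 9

s = 5

Isolate the radical: √(6s + 34) = -s + 13.
Square both sides: 6s + 34 = (-s + 13)².
Expand and rearrange: s² - 32s + 135 = 0.
Solving gives s = 27 or s = 5.
Check each candidate in the original equation:
  s = 27: √(196) = 14, while -s + 13 = -14 — extraneous.
  s = 5: √(64) = 8, while -s + 13 = 8 — valid.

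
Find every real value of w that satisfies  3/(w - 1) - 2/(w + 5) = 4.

Multiply both sides by (w - 1)(w + 5):
3(w + 5) - 2(w - 1) = 4(w - 1)(w + 5).
Expand and collect terms: 4w² + 15w - 37 = 0.
By the quadratic formula, w = (-15 ± √817) / 8, so w ≈ 1.6979 or w ≈ -5.4479.
Neither value makes a denominator zero (w ≠ 1, w ≠ -5), so both are valid.

w = -5.4479 or w = 1.6979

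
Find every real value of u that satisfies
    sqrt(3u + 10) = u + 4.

u = -3 or u = -2

Square both sides: 3u + 10 = (u + 4)^2.
Expand and rearrange: u^2 + 5u + 6 = 0.
Solving gives u = -2 or u = -3.
Check each candidate in the original equation:
  u = -2: sqrt(4) = 2, while u + 4 = 2 — valid.
  u = -3: sqrt(1) = 1, while u + 4 = 1 — valid.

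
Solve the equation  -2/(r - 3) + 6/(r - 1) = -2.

Multiply both sides by (r - 3)(r - 1):
-2(r - 1) + 6(r - 3) = -2(r - 3)(r - 1).
Expand and collect terms: -2r² + 4r + 10 = 0.
By the quadratic formula, r = (-4 ± √96) / -4, so r ≈ -1.4495 or r ≈ 3.4495.
Neither value makes a denominator zero (r ≠ 3, r ≠ 1), so both are valid.

r = -1.4495 or r = 3.4495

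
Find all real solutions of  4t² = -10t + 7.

Rearrange to standard form: 4t² + 10t - 7 = 0.
Discriminant: (10)² − 4·4·(-7) = 212.
Quadratic formula: t = (-10 ± √212) / 8.
So t = -5/4 + √(53)/4 ≈ 0.57 or t = -√(53)/4 - 5/4 ≈ -3.07.

t = -3.07 or t = 0.57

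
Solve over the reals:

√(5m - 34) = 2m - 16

Square both sides: 5m - 34 = (2m - 16)².
Expand and rearrange: 4m² - 69m + 290 = 0.
Solving gives m = 10 or m = 7.25.
Check each candidate in the original equation:
  m = 10: √(16) = 4, while 2m - 16 = 4 — valid.
  m = 7.25: √(2.25) = 1.5, while 2m - 16 = -1.5 — extraneous.

m = 10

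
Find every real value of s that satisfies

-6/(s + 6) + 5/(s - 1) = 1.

Multiply both sides by (s + 6)(s - 1):
-6(s - 1) + 5(s + 6) = (s + 6)(s - 1).
Expand and collect terms: s² + 6s - 42 = 0.
By the quadratic formula, s = (-6 ± √204) / 2, so s ≈ 4.1414 or s ≈ -10.1414.
Neither value makes a denominator zero (s ≠ -6, s ≠ 1), so both are valid.

s = -10.1414 or s = 4.1414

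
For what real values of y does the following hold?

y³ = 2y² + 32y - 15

y = -5 or y = 0.4586 or y = 6.5414

Rearrange: y³ - 2y² - 32y + 15 = 0.
Possible rational roots are divisors of 15. Testing y = -5 gives 0, so (y + 5) is a factor.
Divide: y³ - 2y² - 32y + 15 = (y + 5)(y² - 7y + 3).
Apply the quadratic formula to y² - 7y + 3 = 0: y = (7 ± √37)/2, i.e. y ≈ 6.5414 or y ≈ 0.4586.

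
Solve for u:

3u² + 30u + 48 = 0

Factor: 3(u + 2)(u + 8) = 0.
So u = -2 or u = -8.

u = -8 or u = -2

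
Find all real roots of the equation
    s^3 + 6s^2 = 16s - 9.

Rearrange: s^3 + 6s^2 - 16s + 9 = 0.
Possible rational roots are divisors of 9. Testing s = 1 gives 0, so (s - 1) is a factor.
Divide: s^3 + 6s^2 - 16s + 9 = (s - 1)(s^2 + 7s - 9).
Apply the quadratic formula to s^2 + 7s - 9 = 0: s = (-7 +/- sqrt(85))/2, i.e. s ~= 1.1098 or s ~= -8.1098.

s = -8.1098 or s = 1 or s = 1.1098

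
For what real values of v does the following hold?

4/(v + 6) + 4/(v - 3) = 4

v = -5.1098 or v = 4.1098

Multiply both sides by (v + 6)(v - 3):
4(v - 3) + 4(v + 6) = 4(v + 6)(v - 3).
Expand and collect terms: 4v² + 4v - 84 = 0.
By the quadratic formula, v = (-4 ± √1360) / 8, so v ≈ 4.1098 or v ≈ -5.1098.
Neither value makes a denominator zero (v ≠ -6, v ≠ 3), so both are valid.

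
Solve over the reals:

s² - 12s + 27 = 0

Factor: (s - 9)(s - 3) = 0.
So s = 9 or s = 3.

s = 3 or s = 9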